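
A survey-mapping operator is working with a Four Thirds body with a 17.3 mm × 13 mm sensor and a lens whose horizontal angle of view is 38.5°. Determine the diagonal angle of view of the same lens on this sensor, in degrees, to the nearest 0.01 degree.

From the horizontal AOV: f = 17.3 / (2·tan(19.25°)) = 17.3 / 0.69843 ≈ 24.7698 mm.
Sensor diagonal = √(17.3² + 13²) = √468.2900 ≈ 21.6400 mm.
Diagonal AOV = 2·arctan(21.6400 / (2 × 24.7698)) = 2·arctan(0.43682) ≈ 47.1936°.

47.19°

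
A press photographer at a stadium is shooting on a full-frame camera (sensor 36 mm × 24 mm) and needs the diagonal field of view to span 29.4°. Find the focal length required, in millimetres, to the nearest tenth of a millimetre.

82.5 mm

Sensor diagonal = √(36² + 24²) = √1872.0000 ≈ 43.2666 mm.
From α = 2·arctan(d/2f) we get f = d / (2·tan(α/2)).
With d = 43.2666 mm and α/2 = 14.7°, tan(α/2) ≈ 0.26235, so f ≈ 43.2666 / 0.52469 ≈ 82.4613 mm.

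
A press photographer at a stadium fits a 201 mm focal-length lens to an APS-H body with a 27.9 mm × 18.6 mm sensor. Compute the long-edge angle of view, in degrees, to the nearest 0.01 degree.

Angle of view α = 2·arctan(w/2f) with w = 27.9 mm and f = 201 mm.
w/2f = 0.06940; arctan(0.06940) ≈ 3.9701°, so α ≈ 7.9403°.

7.94°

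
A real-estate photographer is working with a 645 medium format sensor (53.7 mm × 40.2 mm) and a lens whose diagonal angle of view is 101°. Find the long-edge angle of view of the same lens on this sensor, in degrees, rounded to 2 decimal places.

Sensor diagonal = √(53.7² + 40.2²) = √4499.7300 ≈ 67.0800 mm.
From the diagonal AOV: f = 67.0800 / (2·tan(50.5°)) = 67.0800 / 2.42619 ≈ 27.6483 mm.
Long-edge AOV = 2·arctan(53.7 / (2 × 27.6483)) = 2·arctan(0.97113) ≈ 88.3217°.

88.32°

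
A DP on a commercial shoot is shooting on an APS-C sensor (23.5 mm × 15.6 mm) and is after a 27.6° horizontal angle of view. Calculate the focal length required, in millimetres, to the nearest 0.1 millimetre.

47.8 mm

From α = 2·arctan(w/2f) we get f = w / (2·tan(α/2)).
With w = 23.5 mm and α/2 = 13.8°, tan(α/2) ≈ 0.24562, so f ≈ 23.5 / 0.49125 ≈ 47.8374 mm.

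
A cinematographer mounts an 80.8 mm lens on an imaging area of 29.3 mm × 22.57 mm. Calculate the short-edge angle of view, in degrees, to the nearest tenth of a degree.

15.9°

Angle of view α = 2·arctan(h/2f) with h = 22.57 mm and f = 80.8 mm.
h/2f = 0.13967; arctan(0.13967) ≈ 7.9508°, so α ≈ 15.9017°.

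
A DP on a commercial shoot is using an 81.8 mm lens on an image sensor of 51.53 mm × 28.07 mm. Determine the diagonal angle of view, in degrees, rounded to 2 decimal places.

39.46°

Sensor diagonal = √(51.53² + 28.07²) = √3443.2658 ≈ 58.6793 mm.
Angle of view α = 2·arctan(d/2f) with d = 58.6793 mm and f = 81.8 mm.
d/2f = 0.35868; arctan(0.35868) ≈ 19.7317°, so α ≈ 39.4634°.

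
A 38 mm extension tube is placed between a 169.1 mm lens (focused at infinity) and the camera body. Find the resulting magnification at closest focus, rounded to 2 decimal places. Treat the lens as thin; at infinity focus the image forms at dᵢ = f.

The tube moves the image plane from f to f + e, so dᵢ = 169.1 + 38 = 207.1 mm. Focus is achieved when 1/f = 1/dₒ + 1/dᵢ, giving dₒ = 1/(1/f − 1/(f+e)).
Magnification m = dᵢ/dₒ = (f+e)·(1/f − 1/(f+e)) = e/f = 38/169.1 ≈ 0.2247.

0.22×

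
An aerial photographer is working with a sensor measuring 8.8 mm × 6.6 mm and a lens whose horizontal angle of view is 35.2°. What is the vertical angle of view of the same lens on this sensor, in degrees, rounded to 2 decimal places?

26.77°

From the horizontal AOV: f = 8.8 / (2·tan(17.6°)) = 8.8 / 0.63444 ≈ 13.8706 mm.
Vertical AOV = 2·arctan(6.6 / (2 × 13.8706)) = 2·arctan(0.23791) ≈ 26.7653°.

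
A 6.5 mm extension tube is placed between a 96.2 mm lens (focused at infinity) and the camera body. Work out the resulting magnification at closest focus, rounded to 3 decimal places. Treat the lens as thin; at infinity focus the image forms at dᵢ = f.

The tube moves the image plane from f to f + e, so dᵢ = 96.2 + 6.5 = 102.7 mm. Focus is achieved when 1/f = 1/dₒ + 1/dᵢ, giving dₒ = 1/(1/f − 1/(f+e)).
Magnification m = dᵢ/dₒ = (f+e)·(1/f − 1/(f+e)) = e/f = 6.5/96.2 ≈ 0.0676.

0.068×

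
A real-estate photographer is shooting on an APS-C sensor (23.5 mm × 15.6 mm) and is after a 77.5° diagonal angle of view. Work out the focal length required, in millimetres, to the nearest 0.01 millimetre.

17.57 mm

Sensor diagonal = √(23.5² + 15.6²) = √795.6100 ≈ 28.2066 mm.
From α = 2·arctan(d/2f) we get f = d / (2·tan(α/2)).
With d = 28.2066 mm and α/2 = 38.75°, tan(α/2) ≈ 0.80258, so f ≈ 28.2066 / 1.60517 ≈ 17.5723 mm.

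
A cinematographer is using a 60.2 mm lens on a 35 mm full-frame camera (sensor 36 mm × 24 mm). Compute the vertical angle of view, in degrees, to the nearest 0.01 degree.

22.55°

Angle of view α = 2·arctan(h/2f) with h = 24 mm and f = 60.2 mm.
h/2f = 0.19934; arctan(0.19934) ≈ 11.2733°, so α ≈ 22.5466°.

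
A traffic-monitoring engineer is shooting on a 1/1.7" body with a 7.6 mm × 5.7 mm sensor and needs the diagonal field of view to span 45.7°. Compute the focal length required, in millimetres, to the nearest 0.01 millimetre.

Sensor diagonal = √(7.6² + 5.7²) = √90.2500 ≈ 9.5000 mm.
From α = 2·arctan(d/2f) we get f = d / (2·tan(α/2)).
With d = 9.5000 mm and α/2 = 22.85°, tan(α/2) ≈ 0.42139, so f ≈ 9.5000 / 0.84278 ≈ 11.2723 mm.

11.27 mm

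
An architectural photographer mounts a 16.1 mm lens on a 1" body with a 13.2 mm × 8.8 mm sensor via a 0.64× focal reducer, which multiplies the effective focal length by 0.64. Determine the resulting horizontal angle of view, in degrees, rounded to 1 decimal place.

Effective focal length f = 16.1 × 0.64 = 10.304 mm.
α = 2·arctan(13.2 / (2 × 10.304)) = 2·arctan(0.64053) ≈ 65.2814°.

65.3°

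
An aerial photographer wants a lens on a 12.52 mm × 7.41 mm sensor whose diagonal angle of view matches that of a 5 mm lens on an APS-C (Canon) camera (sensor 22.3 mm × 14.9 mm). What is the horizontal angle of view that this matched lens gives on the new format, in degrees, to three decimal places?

133.149°

Sensor diagonal = √(22.3² + 14.9²) = √719.3000 ≈ 26.8198 mm.
Sensor diagonal = √(12.52² + 7.41²) = √211.6585 ≈ 14.5485 mm.
Equal diagonal AOV ⇒ f₂ = f₁ · 14.5485/26.8198 = 5 × 0.54245 ≈ 2.7123 mm.
Horizontal AOV on the new format = 2·arctan(12.52 / (2 × 2.7123)) = 2·arctan(2.30803) ≈ 133.1487°.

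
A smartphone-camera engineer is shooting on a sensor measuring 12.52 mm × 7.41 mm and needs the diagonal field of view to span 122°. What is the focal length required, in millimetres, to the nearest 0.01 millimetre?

Sensor diagonal = √(12.52² + 7.41²) = √211.6585 ≈ 14.5485 mm.
From α = 2·arctan(d/2f) we get f = d / (2·tan(α/2)).
With d = 14.5485 mm and α/2 = 61°, tan(α/2) ≈ 1.80405, so f ≈ 14.5485 / 3.60810 ≈ 4.0322 mm.

4.03 mm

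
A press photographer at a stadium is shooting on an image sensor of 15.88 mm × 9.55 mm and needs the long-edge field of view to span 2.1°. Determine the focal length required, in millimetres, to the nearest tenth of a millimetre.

From α = 2·arctan(w/2f) we get f = w / (2·tan(α/2)).
With w = 15.88 mm and α/2 = 1.05°, tan(α/2) ≈ 0.01833, so f ≈ 15.88 / 0.03666 ≈ 433.2167 mm.

433.2 mm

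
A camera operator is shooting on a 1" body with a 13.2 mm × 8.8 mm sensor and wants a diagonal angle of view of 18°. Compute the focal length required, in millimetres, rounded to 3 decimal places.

50.082 mm

Sensor diagonal = √(13.2² + 8.8²) = √251.6800 ≈ 15.8644 mm.
From α = 2·arctan(d/2f) we get f = d / (2·tan(α/2)).
With d = 15.8644 mm and α/2 = 9°, tan(α/2) ≈ 0.15838, so f ≈ 15.8644 / 0.31677 ≈ 50.0820 mm.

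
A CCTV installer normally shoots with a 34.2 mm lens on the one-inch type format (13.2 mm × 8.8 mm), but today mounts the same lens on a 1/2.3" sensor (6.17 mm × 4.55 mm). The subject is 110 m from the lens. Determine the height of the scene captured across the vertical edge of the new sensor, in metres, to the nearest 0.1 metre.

14.6 m

The focal length stays 34.2 mm; the relevant sensor dimension is now h = 4.55 mm. Object distance dₒ = 110 m = 110000 mm.
Thin-lens field height W = h·(dₒ − f)/f = 4.55 × (110000 − 34.2)/34.2 ≈ 14629.953 mm = 14.63 m.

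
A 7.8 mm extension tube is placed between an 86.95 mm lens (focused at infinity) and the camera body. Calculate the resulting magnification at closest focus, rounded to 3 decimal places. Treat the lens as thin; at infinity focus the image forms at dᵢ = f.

The tube moves the image plane from f to f + e, so dᵢ = 86.95 + 7.8 = 94.75 mm. Focus is achieved when 1/f = 1/dₒ + 1/dᵢ, giving dₒ = 1/(1/f − 1/(f+e)).
Magnification m = dᵢ/dₒ = (f+e)·(1/f − 1/(f+e)) = e/f = 7.8/86.95 ≈ 0.0897.

0.090×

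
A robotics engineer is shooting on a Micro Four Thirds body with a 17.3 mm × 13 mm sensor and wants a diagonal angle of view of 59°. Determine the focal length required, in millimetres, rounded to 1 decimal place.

Sensor diagonal = √(17.3² + 13²) = √468.2900 ≈ 21.6400 mm.
From α = 2·arctan(d/2f) we get f = d / (2·tan(α/2)).
With d = 21.6400 mm and α/2 = 29.5°, tan(α/2) ≈ 0.56577, so f ≈ 21.6400 / 1.13155 ≈ 19.1243 mm.

19.1 mm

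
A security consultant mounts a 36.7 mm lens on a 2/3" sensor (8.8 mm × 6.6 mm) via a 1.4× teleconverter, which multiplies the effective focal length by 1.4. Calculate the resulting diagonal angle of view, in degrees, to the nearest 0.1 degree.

Effective focal length f = 36.7 × 1.4 = 51.38 mm.
Sensor diagonal = √(8.8² + 6.6²) = √121.0000 ≈ 11.0000 mm.
α = 2·arctan(11.000 / (2 × 51.38)) = 2·arctan(0.10705) ≈ 12.2200°.

12.2°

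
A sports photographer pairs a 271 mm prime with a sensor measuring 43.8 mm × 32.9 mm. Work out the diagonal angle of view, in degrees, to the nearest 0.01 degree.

11.54°

Sensor diagonal = √(43.8² + 32.9²) = √3000.8500 ≈ 54.7800 mm.
Angle of view α = 2·arctan(d/2f) with d = 54.7800 mm and f = 271 mm.
d/2f = 0.10107; arctan(0.10107) ≈ 5.7713°, so α ≈ 11.5426°.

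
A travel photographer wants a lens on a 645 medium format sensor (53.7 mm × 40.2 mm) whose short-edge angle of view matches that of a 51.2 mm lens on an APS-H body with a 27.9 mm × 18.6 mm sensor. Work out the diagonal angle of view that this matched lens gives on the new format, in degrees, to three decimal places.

33.724°

Equal short-edge AOV ⇒ f₂ = f₁ · 40.2/18.6 = 51.2 × 2.16129 ≈ 110.6581 mm.
Sensor diagonal = √(53.7² + 40.2²) = √4499.7300 ≈ 67.0800 mm.
Diagonal AOV on the new format = 2·arctan(67.0800 / (2 × 110.6581)) = 2·arctan(0.30310) ≈ 33.7237°.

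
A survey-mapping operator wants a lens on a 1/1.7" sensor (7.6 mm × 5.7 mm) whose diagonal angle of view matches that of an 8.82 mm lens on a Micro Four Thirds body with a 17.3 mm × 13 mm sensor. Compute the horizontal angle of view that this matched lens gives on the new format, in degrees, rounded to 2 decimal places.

Sensor diagonal = √(17.3² + 13²) = √468.2900 ≈ 21.6400 mm.
Sensor diagonal = √(7.6² + 5.7²) = √90.2500 ≈ 9.5000 mm.
Equal diagonal AOV ⇒ f₂ = f₁ · 9.5000/21.6400 = 8.82 × 0.43900 ≈ 3.8720 mm.
Horizontal AOV on the new format = 2·arctan(7.6 / (2 × 3.8720)) = 2·arctan(0.98141) ≈ 88.9247°.

88.92°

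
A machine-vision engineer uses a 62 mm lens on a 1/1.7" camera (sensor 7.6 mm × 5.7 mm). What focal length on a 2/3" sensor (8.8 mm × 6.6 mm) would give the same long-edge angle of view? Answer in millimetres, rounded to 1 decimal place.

71.8 mm

Equal angle of view means equal width/f ratio, so f₂ = f₁ · (width₂/width₁) = 62 × 8.8/7.6.
f₂ = 62 × 1.15789 ≈ 71.789 mm.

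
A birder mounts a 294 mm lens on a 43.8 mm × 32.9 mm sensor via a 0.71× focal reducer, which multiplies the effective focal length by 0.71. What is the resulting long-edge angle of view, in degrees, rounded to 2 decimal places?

11.98°

Effective focal length f = 294 × 0.71 = 208.74 mm.
α = 2·arctan(43.8 / (2 × 208.74)) = 2·arctan(0.10492) ≈ 11.9786°.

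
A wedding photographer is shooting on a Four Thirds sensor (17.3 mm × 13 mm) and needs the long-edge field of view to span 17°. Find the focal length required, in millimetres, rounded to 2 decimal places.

57.88 mm

From α = 2·arctan(w/2f) we get f = w / (2·tan(α/2)).
With w = 17.3 mm and α/2 = 8.5°, tan(α/2) ≈ 0.14945, so f ≈ 17.3 / 0.29890 ≈ 57.8785 mm.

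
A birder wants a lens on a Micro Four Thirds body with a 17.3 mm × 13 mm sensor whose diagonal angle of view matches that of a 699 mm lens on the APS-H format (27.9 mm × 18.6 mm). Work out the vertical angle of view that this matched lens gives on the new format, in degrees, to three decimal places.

Sensor diagonal = √(27.9² + 18.6²) = √1124.3700 ≈ 33.5316 mm.
Sensor diagonal = √(17.3² + 13²) = √468.2900 ≈ 21.6400 mm.
Equal diagonal AOV ⇒ f₂ = f₁ · 21.6400/33.5316 = 699 × 0.64536 ≈ 451.1074 mm.
Vertical AOV on the new format = 2·arctan(13 / (2 × 451.1074)) = 2·arctan(0.01441) ≈ 1.6510°.

1.651°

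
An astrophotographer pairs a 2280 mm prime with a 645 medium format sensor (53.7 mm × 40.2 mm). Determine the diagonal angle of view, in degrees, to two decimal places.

1.69°

Sensor diagonal = √(53.7² + 40.2²) = √4499.7300 ≈ 67.0800 mm.
Angle of view α = 2·arctan(d/2f) with d = 67.0800 mm and f = 2280 mm.
d/2f = 0.01471; arctan(0.01471) ≈ 0.8428°, so α ≈ 1.6856°.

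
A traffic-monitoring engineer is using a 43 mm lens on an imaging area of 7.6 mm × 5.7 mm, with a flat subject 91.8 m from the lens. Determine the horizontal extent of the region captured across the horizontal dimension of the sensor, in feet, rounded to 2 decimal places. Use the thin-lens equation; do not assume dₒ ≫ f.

dₒ: 91.8 m = 91800 mm.
Similar triangles through the lens centre give W/dₒ = w/dᵢ; with 1/f = 1/dₒ + 1/dᵢ this gives W = w·(dₒ − f)/f.
W = 7.6 mm × (91800 − 43) / 43 = 7.6 × 2133.8837 ≈ 16217.516 mm = 16217.516/304.8 ft = 53.2071 ft.

53.21 ft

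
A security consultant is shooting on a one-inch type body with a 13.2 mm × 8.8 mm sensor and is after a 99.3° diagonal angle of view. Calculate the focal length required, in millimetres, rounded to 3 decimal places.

6.739 mm

Sensor diagonal = √(13.2² + 8.8²) = √251.6800 ≈ 15.8644 mm.
From α = 2·arctan(d/2f) we get f = d / (2·tan(α/2)).
With d = 15.8644 mm and α/2 = 49.65°, tan(α/2) ≈ 1.17708, so f ≈ 15.8644 / 2.35415 ≈ 6.7389 mm.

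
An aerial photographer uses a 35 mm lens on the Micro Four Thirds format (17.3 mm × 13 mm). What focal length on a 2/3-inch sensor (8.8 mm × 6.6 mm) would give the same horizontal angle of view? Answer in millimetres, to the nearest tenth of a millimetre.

Equal angle of view means equal width/f ratio, so f₂ = f₁ · (width₂/width₁) = 35 × 8.8/17.3.
f₂ = 35 × 0.50867 ≈ 17.803 mm.

17.8 mm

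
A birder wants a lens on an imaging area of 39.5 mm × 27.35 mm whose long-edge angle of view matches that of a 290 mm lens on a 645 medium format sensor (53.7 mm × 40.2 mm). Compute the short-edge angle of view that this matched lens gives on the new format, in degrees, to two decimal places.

7.34°

Equal long-edge AOV ⇒ f₂ = f₁ · 39.5/53.7 = 290 × 0.73557 ≈ 213.3147 mm.
Short-edge AOV on the new format = 2·arctan(27.35 / (2 × 213.3147)) = 2·arctan(0.06411) ≈ 7.3361°.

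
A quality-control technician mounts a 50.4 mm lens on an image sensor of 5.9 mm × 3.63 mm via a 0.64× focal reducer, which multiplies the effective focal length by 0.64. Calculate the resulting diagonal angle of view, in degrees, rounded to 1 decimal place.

12.3°

Effective focal length f = 50.4 × 0.64 = 32.256 mm.
Sensor diagonal = √(5.9² + 3.63²) = √47.9869 ≈ 6.9273 mm.
α = 2·arctan(6.927 / (2 × 32.256)) = 2·arctan(0.10738) ≈ 12.2578°.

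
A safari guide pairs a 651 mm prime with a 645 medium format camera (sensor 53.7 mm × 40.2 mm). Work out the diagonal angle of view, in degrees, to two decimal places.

5.90°

Sensor diagonal = √(53.7² + 40.2²) = √4499.7300 ≈ 67.0800 mm.
Angle of view α = 2·arctan(d/2f) with d = 67.0800 mm and f = 651 mm.
d/2f = 0.05152; arctan(0.05152) ≈ 2.9493°, so α ≈ 5.8986°.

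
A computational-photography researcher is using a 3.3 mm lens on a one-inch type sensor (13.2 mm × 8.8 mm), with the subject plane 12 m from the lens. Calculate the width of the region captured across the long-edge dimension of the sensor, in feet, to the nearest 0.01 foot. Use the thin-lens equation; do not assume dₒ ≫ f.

dₒ: 12 m = 12000 mm.
Similar triangles through the lens centre give W/dₒ = w/dᵢ; with 1/f = 1/dₒ + 1/dᵢ this gives W = w·(dₒ − f)/f.
W = 13.2 mm × (12000 − 3.3) / 3.3 = 13.2 × 3635.3636 ≈ 47986.800 mm = 47986.800/304.8 ft = 157.437 ft.

157.44 ft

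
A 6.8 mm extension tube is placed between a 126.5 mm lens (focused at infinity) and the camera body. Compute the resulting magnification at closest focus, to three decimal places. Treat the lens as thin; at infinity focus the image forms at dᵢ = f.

0.054×

The tube moves the image plane from f to f + e, so dᵢ = 126.5 + 6.8 = 133.3 mm. Focus is achieved when 1/f = 1/dₒ + 1/dᵢ, giving dₒ = 1/(1/f − 1/(f+e)).
Magnification m = dᵢ/dₒ = (f+e)·(1/f − 1/(f+e)) = e/f = 6.8/126.5 ≈ 0.0538.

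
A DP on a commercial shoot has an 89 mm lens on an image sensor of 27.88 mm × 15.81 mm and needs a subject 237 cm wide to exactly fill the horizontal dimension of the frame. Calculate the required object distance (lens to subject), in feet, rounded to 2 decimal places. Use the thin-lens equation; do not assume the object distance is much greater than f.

25.11 ft

W: 237 cm = 2370 mm.
Magnification m = w/W = dᵢ/dₒ; combined with 1/f = 1/dₒ + 1/dᵢ this gives dₒ = f·(1 + W/w).
dₒ = 89 mm × (1 + 2370/27.88) = 89 × 86.0072 ≈ 7654.638 mm = 7654.638/304.8 ft = 25.1136 ft.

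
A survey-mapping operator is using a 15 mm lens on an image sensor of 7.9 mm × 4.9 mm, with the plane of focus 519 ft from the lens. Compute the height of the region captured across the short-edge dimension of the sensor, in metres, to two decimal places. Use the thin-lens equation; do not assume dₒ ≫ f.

51.67 m

dₒ: 519 ft × 304.8 mm/ft = 158191.19 mm.
Similar triangles through the lens centre give W/dₒ = h/dᵢ; with 1/f = 1/dₒ + 1/dᵢ this gives W = h·(dₒ − f)/f.
W = 4.9 mm × (158191 − 15) / 15 = 4.9 × 10545.0797 ≈ 51670.890 mm = 51.6709 m.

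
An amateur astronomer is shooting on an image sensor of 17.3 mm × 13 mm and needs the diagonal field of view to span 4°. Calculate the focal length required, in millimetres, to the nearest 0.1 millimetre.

309.8 mm

Sensor diagonal = √(17.3² + 13²) = √468.2900 ≈ 21.6400 mm.
From α = 2·arctan(d/2f) we get f = d / (2·tan(α/2)).
With d = 21.6400 mm and α/2 = 2°, tan(α/2) ≈ 0.03492, so f ≈ 21.6400 / 0.06984 ≈ 309.8444 mm.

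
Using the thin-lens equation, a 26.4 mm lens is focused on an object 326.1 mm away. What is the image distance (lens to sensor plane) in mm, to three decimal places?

1/dᵢ = 1/f − 1/dₒ = 1/26.4 − 1/326.1 = 0.0348122 mm⁻¹.
dᵢ = 1/0.0348122 ≈ 28.7255 mm.

28.726 mm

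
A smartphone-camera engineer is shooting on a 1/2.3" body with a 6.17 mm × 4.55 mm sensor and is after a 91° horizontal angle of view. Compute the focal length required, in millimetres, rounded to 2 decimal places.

From α = 2·arctan(w/2f) we get f = w / (2·tan(α/2)).
With w = 6.17 mm and α/2 = 45.5°, tan(α/2) ≈ 1.01761, so f ≈ 6.17 / 2.03521 ≈ 3.0316 mm.

3.03 mm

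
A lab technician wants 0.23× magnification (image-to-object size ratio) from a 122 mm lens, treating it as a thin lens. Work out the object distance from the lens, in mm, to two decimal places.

652.43 mm

With m = dᵢ/dₒ and 1/f = 1/dₒ + 1/dᵢ, substituting dᵢ = m·dₒ gives 1/f = (1 + 1/m)/dₒ, hence dₒ = f·(1 + 1/m).
dₒ = 122 × (1 + 1/0.23) = 122 × 5.34783 ≈ 652.435 mm.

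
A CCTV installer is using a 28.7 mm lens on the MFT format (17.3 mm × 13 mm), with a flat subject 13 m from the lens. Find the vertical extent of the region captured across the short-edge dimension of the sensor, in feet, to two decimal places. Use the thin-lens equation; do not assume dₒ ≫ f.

dₒ: 13 m = 13000 mm.
Similar triangles through the lens centre give W/dₒ = h/dᵢ; with 1/f = 1/dₒ + 1/dᵢ this gives W = h·(dₒ − f)/f.
W = 13 mm × (13000 − 28.7) / 28.7 = 13 × 451.9617 ≈ 5875.502 mm = 5875.502/304.8 ft = 19.2766 ft.

19.28 ft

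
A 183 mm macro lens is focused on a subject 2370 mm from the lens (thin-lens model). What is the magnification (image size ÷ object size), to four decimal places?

Thin lens: 1/f = 1/dₒ + 1/dᵢ → 1/dᵢ = 1/183 − 1/2370 = 0.0050425 mm⁻¹, so dᵢ ≈ 198.3128 mm.
Magnification m = dᵢ/dₒ = 198.3128/2370 ≈ 0.08368.

0.0837×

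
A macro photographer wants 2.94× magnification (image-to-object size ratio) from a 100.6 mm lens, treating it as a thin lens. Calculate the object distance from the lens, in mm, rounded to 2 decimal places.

134.82 mm

With m = dᵢ/dₒ and 1/f = 1/dₒ + 1/dᵢ, substituting dᵢ = m·dₒ gives 1/f = (1 + 1/m)/dₒ, hence dₒ = f·(1 + 1/m).
dₒ = 100.6 × (1 + 1/2.94) = 100.6 × 1.34014 ≈ 134.818 mm.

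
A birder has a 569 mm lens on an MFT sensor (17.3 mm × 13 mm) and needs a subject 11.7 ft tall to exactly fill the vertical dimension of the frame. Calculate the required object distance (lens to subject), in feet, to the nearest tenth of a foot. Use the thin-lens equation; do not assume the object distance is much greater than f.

514.0 ft

W: 11.7 ft × 304.8 mm/ft = 3566.16 mm.
Magnification m = h/W = dᵢ/dₒ; combined with 1/f = 1/dₒ + 1/dᵢ this gives dₒ = f·(1 + W/h).
dₒ = 569 mm × (1 + 3566.16/13) = 569 × 275.3200 ≈ 156657.075 mm = 156657.075/304.8 ft = 513.967 ft.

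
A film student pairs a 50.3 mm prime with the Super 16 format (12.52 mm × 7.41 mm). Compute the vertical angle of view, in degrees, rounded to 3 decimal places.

Angle of view α = 2·arctan(h/2f) with h = 7.41 mm and f = 50.3 mm.
h/2f = 0.07366; arctan(0.07366) ≈ 4.2127°, so α ≈ 8.4254°.

8.425°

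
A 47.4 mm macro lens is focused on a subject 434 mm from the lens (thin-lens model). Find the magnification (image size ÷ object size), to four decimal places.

Thin lens: 1/f = 1/dₒ + 1/dᵢ → 1/dᵢ = 1/47.4 − 1/434 = 0.0187929 mm⁻¹, so dᵢ ≈ 53.2116 mm.
Magnification m = dᵢ/dₒ = 53.2116/434 ≈ 0.12261.

0.1226×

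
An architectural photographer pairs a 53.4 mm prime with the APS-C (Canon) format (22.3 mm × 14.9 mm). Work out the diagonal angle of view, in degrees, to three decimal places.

Sensor diagonal = √(22.3² + 14.9²) = √719.3000 ≈ 26.8198 mm.
Angle of view α = 2·arctan(d/2f) with d = 26.8198 mm and f = 53.4 mm.
d/2f = 0.25112; arctan(0.25112) ≈ 14.0967°, so α ≈ 28.1934°.

28.193°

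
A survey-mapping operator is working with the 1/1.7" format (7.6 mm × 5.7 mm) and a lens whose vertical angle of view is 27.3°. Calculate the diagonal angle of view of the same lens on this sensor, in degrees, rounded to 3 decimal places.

44.071°

From the vertical AOV: f = 5.7 / (2·tan(13.65°)) = 5.7 / 0.48570 ≈ 11.7357 mm.
Sensor diagonal = √(7.6² + 5.7²) = √90.2500 ≈ 9.5000 mm.
Diagonal AOV = 2·arctan(9.5000 / (2 × 11.7357)) = 2·arctan(0.40475) ≈ 44.0712°.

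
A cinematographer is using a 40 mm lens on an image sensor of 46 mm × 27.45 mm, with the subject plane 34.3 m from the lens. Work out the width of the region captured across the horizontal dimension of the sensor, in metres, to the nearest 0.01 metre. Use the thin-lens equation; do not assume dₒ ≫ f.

dₒ: 34.3 m = 34300 mm.
Similar triangles through the lens centre give W/dₒ = w/dᵢ; with 1/f = 1/dₒ + 1/dᵢ this gives W = w·(dₒ − f)/f.
W = 46 mm × (34300 − 40) / 40 = 46 × 856.5000 ≈ 39399.000 mm = 39.399 m.

39.40 m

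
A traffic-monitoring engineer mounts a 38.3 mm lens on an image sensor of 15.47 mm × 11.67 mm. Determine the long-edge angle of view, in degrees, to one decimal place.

Angle of view α = 2·arctan(w/2f) with w = 15.47 mm and f = 38.3 mm.
w/2f = 0.20196; arctan(0.20196) ≈ 11.4178°, so α ≈ 22.8355°.

22.8°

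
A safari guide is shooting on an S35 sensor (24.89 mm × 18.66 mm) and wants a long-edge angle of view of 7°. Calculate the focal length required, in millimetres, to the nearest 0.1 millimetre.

203.5 mm

From α = 2·arctan(w/2f) we get f = w / (2·tan(α/2)).
With w = 24.89 mm and α/2 = 3.5°, tan(α/2) ≈ 0.06116, so f ≈ 24.89 / 0.12233 ≈ 203.4740 mm.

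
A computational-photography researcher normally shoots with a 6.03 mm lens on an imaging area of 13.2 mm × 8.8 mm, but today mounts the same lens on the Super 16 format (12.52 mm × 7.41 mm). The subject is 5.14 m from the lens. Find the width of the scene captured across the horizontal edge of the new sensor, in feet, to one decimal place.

The focal length stays 6.03 mm; the relevant sensor dimension is now w = 12.52 mm. Object distance dₒ = 5.14 m = 5140 mm.
Thin-lens field width W = w·(dₒ − f)/f = 12.52 × (5140 − 6.03)/6.03 ≈ 10659.586 mm = 10659.586/304.8 ft = 34.9724 ft.

35.0 ft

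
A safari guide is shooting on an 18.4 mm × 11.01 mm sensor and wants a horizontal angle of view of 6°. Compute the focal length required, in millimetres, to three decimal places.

175.546 mm

From α = 2·arctan(w/2f) we get f = w / (2·tan(α/2)).
With w = 18.4 mm and α/2 = 3°, tan(α/2) ≈ 0.05241, so f ≈ 18.4 / 0.10482 ≈ 175.5465 mm.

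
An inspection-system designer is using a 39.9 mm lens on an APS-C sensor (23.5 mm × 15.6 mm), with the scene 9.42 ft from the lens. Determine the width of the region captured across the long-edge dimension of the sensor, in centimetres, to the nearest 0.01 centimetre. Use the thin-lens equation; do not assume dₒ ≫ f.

166.76 cm

dₒ: 9.42 ft × 304.8 mm/ft = 2871.22 mm.
Similar triangles through the lens centre give W/dₒ = w/dᵢ; with 1/f = 1/dₒ + 1/dᵢ this gives W = w·(dₒ − f)/f.
W = 23.5 mm × (2871.22 − 39.9) / 39.9 = 23.5 × 70.9603 ≈ 1667.567 mm = 166.757 cm.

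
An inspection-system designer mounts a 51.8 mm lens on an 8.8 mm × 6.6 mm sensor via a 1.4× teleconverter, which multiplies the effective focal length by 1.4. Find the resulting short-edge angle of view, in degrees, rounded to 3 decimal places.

5.211°

Effective focal length f = 51.8 × 1.4 = 72.52 mm.
α = 2·arctan(6.6 / (2 × 72.52)) = 2·arctan(0.04550) ≈ 5.2109°.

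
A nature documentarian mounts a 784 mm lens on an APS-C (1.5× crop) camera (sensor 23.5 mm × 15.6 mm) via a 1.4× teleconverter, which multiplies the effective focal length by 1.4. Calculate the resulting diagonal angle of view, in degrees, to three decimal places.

Effective focal length f = 784 × 1.4 = 1097.6 mm.
Sensor diagonal = √(23.5² + 15.6²) = √795.6100 ≈ 28.2066 mm.
α = 2·arctan(28.207 / (2 × 1097.6)) = 2·arctan(0.01285) ≈ 1.4723°.

1.472°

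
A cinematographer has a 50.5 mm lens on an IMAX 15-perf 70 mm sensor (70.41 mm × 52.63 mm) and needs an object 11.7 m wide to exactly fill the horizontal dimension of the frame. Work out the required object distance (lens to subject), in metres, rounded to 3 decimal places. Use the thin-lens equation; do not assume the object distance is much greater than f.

W: 11.7 m = 11700 mm.
Magnification m = w/W = dᵢ/dₒ; combined with 1/f = 1/dₒ + 1/dᵢ this gives dₒ = f·(1 + W/w).
dₒ = 50.5 mm × (1 + 11700/70.41) = 50.5 × 167.1696 ≈ 8442.064 mm = 8.44206 m.

8.442 m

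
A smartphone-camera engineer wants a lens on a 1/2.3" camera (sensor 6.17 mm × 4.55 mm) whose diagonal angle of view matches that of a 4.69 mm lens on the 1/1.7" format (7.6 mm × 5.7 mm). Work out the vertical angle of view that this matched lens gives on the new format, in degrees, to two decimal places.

62.02°

Sensor diagonal = √(7.6² + 5.7²) = √90.2500 ≈ 9.5000 mm.
Sensor diagonal = √(6.17² + 4.55²) = √58.7714 ≈ 7.6663 mm.
Equal diagonal AOV ⇒ f₂ = f₁ · 7.6663/9.5000 = 4.69 × 0.80697 ≈ 3.7847 mm.
Vertical AOV on the new format = 2·arctan(4.55 / (2 × 3.7847)) = 2·arctan(0.60110) ≈ 62.0204°.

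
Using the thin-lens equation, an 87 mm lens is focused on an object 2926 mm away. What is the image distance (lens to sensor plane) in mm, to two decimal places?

1/dᵢ = 1/f − 1/dₒ = 1/87 − 1/2926 = 0.0111525 mm⁻¹.
dᵢ = 1/0.0111525 ≈ 89.6661 mm.

89.67 mm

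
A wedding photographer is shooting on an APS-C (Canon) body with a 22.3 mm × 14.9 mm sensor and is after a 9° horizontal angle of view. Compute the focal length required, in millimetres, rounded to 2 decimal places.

From α = 2·arctan(w/2f) we get f = w / (2·tan(α/2)).
With w = 22.3 mm and α/2 = 4.5°, tan(α/2) ≈ 0.07870, so f ≈ 22.3 / 0.15740 ≈ 141.6742 mm.

141.67 mm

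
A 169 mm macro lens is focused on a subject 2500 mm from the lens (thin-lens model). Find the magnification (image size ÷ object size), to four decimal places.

0.0725×

Thin lens: 1/f = 1/dₒ + 1/dᵢ → 1/dᵢ = 1/169 − 1/2500 = 0.0055172 mm⁻¹, so dᵢ ≈ 181.2527 mm.
Magnification m = dᵢ/dₒ = 181.2527/2500 ≈ 0.07250.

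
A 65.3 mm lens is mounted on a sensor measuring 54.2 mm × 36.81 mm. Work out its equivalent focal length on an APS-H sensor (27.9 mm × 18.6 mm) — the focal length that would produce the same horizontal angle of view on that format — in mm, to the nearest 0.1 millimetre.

33.6 mm

Equal angle of view means equal width/f ratio, so f₂ = f₁ · (width₂/width₁) = 65.3 × 27.9/54.2.
f₂ = 65.3 × 0.51476 ≈ 33.614 mm.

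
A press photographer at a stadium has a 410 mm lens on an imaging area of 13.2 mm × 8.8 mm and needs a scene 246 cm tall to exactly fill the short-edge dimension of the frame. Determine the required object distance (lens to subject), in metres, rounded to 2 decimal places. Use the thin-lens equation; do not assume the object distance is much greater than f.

W: 246 cm = 2460 mm.
Magnification m = h/W = dᵢ/dₒ; combined with 1/f = 1/dₒ + 1/dᵢ this gives dₒ = f·(1 + W/h).
dₒ = 410 mm × (1 + 2460/8.8) = 410 × 280.5455 ≈ 115023.636 mm = 115.024 m.

115.02 m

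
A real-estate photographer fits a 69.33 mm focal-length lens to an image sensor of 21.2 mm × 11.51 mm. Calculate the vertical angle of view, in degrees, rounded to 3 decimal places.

Angle of view α = 2·arctan(h/2f) with h = 11.51 mm and f = 69.33 mm.
h/2f = 0.08301; arctan(0.08301) ≈ 4.7452°, so α ≈ 9.4903°.

9.490°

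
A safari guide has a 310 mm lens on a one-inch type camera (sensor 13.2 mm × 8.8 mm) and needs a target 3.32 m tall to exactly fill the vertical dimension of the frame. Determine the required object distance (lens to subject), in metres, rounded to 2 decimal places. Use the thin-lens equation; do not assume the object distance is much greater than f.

117.26 m

W: 3.32 m = 3320 mm.
Magnification m = h/W = dᵢ/dₒ; combined with 1/f = 1/dₒ + 1/dᵢ this gives dₒ = f·(1 + W/h).
dₒ = 310 mm × (1 + 3320/8.8) = 310 × 378.2727 ≈ 117264.545 mm = 117.265 m.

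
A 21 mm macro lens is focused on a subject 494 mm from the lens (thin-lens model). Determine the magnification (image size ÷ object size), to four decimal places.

Thin lens: 1/f = 1/dₒ + 1/dᵢ → 1/dᵢ = 1/21 − 1/494 = 0.0455948 mm⁻¹, so dᵢ ≈ 21.9323 mm.
Magnification m = dᵢ/dₒ = 21.9323/494 ≈ 0.04440.

0.0444×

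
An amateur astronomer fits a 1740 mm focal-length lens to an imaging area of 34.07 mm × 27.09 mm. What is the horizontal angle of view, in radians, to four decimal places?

0.0196 rad

Angle of view α = 2·arctan(w/2f) with w = 34.07 mm and f = 1740 mm.
w/2f = 0.00979; arctan(0.00979) ≈ 0.0098 rad, so α ≈ 0.0196 rad.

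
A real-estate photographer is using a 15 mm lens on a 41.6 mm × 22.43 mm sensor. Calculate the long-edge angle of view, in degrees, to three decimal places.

Angle of view α = 2·arctan(w/2f) with w = 41.6 mm and f = 15 mm.
w/2f = 1.38667; arctan(1.38667) ≈ 54.2026°, so α ≈ 108.4052°.

108.405°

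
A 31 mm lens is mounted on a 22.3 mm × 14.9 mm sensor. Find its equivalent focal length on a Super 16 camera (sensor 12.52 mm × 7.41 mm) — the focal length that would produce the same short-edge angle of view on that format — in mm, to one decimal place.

15.4 mm

Equal angle of view means equal height/f ratio, so f₂ = f₁ · (height₂/height₁) = 31 × 7.41/14.9.
f₂ = 31 × 0.49732 ≈ 15.417 mm.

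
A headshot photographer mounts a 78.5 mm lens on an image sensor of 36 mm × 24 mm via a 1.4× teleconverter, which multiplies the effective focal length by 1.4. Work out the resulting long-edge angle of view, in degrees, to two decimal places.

Effective focal length f = 78.5 × 1.4 = 109.9 mm.
α = 2·arctan(36 / (2 × 109.9)) = 2·arctan(0.16379) ≈ 18.6032°.

18.60°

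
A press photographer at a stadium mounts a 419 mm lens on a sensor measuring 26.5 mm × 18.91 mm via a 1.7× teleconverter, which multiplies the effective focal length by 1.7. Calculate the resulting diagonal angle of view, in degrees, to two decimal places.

Effective focal length f = 419 × 1.7 = 712.3 mm.
Sensor diagonal = √(26.5² + 18.91²) = √1059.8381 ≈ 32.5552 mm.
α = 2·arctan(32.555 / (2 × 712.3)) = 2·arctan(0.02285) ≈ 2.6182°.

2.62°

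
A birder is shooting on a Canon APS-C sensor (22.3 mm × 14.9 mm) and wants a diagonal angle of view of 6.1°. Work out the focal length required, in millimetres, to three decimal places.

251.673 mm

Sensor diagonal = √(22.3² + 14.9²) = √719.3000 ≈ 26.8198 mm.
From α = 2·arctan(d/2f) we get f = d / (2·tan(α/2)).
With d = 26.8198 mm and α/2 = 3.05°, tan(α/2) ≈ 0.05328, so f ≈ 26.8198 / 0.10657 ≈ 251.6734 mm.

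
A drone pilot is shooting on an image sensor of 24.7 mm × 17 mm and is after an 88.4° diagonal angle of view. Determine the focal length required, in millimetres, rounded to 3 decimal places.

Sensor diagonal = √(24.7² + 17²) = √899.0900 ≈ 29.9848 mm.
From α = 2·arctan(d/2f) we get f = d / (2·tan(α/2)).
With d = 29.9848 mm and α/2 = 44.2°, tan(α/2) ≈ 0.97246, so f ≈ 29.9848 / 1.94492 ≈ 15.4170 mm.

15.417 mm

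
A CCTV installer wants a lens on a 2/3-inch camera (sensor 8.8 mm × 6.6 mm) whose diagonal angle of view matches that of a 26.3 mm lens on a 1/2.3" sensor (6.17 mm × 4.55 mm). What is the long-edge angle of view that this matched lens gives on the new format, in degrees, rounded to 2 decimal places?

13.30°

Sensor diagonal = √(6.17² + 4.55²) = √58.7714 ≈ 7.6663 mm.
Sensor diagonal = √(8.8² + 6.6²) = √121.0000 ≈ 11.0000 mm.
Equal diagonal AOV ⇒ f₂ = f₁ · 11.0000/7.6663 = 26.3 × 1.43486 ≈ 37.7368 mm.
Long-edge AOV on the new format = 2·arctan(8.8 / (2 × 37.7368)) = 2·arctan(0.11660) ≈ 13.3010°.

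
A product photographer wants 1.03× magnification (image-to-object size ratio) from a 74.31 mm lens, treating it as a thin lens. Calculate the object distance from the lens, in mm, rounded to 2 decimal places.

146.46 mm

With m = dᵢ/dₒ and 1/f = 1/dₒ + 1/dᵢ, substituting dᵢ = m·dₒ gives 1/f = (1 + 1/m)/dₒ, hence dₒ = f·(1 + 1/m).
dₒ = 74.31 × (1 + 1/1.03) = 74.31 × 1.97087 ≈ 146.456 mm.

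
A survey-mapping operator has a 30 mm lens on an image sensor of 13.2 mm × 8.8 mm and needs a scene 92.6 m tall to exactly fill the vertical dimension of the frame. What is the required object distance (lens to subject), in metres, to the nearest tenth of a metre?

W: 92.6 m = 92600 mm.
Magnification m = h/W = dᵢ/dₒ; combined with 1/f = 1/dₒ + 1/dᵢ this gives dₒ = f·(1 + W/h).
dₒ = 30 mm × (1 + 92600/8.8) = 30 × 10523.7273 ≈ 315711.818 mm = 315.712 m.

315.7 m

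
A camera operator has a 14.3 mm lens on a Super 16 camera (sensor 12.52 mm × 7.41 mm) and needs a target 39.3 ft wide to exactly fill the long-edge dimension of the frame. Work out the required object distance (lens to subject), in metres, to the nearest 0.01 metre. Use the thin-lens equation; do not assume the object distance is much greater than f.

W: 39.3 ft × 304.8 mm/ft = 11978.64 mm.
Magnification m = w/W = dᵢ/dₒ; combined with 1/f = 1/dₒ + 1/dᵢ this gives dₒ = f·(1 + W/w).
dₒ = 14.3 mm × (1 + 11978.6/12.52) = 14.3 × 957.7604 ≈ 13695.973 mm = 13.696 m.

13.70 m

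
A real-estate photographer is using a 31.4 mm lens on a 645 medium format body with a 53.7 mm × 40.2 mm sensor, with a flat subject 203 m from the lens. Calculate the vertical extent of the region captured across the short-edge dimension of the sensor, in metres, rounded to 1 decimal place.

dₒ: 203 m = 203000 mm.
Similar triangles through the lens centre give W/dₒ = h/dᵢ; with 1/f = 1/dₒ + 1/dᵢ this gives W = h·(dₒ − f)/f.
W = 40.2 mm × (203000 − 31.4) / 31.4 = 40.2 × 6463.9682 ≈ 259851.520 mm = 259.852 m.

259.9 m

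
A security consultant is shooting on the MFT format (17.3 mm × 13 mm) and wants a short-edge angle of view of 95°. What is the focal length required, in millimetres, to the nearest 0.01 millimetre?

From α = 2·arctan(h/2f) we get f = h / (2·tan(α/2)).
With h = 13 mm and α/2 = 47.5°, tan(α/2) ≈ 1.09131, so f ≈ 13 / 2.18262 ≈ 5.9562 mm.

5.96 mm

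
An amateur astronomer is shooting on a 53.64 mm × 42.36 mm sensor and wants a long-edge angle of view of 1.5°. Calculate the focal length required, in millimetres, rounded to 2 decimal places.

2048.78 mm

From α = 2·arctan(w/2f) we get f = w / (2·tan(α/2)).
With w = 53.64 mm and α/2 = 0.75°, tan(α/2) ≈ 0.01309, so f ≈ 53.64 / 0.02618 ≈ 2048.7800 mm.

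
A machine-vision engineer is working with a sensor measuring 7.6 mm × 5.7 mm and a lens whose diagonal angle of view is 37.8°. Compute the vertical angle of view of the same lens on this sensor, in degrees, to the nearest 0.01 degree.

Sensor diagonal = √(7.6² + 5.7²) = √90.2500 ≈ 9.5000 mm.
From the diagonal AOV: f = 9.5000 / (2·tan(18.9°)) = 9.5000 / 0.68475 ≈ 13.8736 mm.
Vertical AOV = 2·arctan(5.7 / (2 × 13.8736)) = 2·arctan(0.20543) ≈ 23.2171°.

23.22°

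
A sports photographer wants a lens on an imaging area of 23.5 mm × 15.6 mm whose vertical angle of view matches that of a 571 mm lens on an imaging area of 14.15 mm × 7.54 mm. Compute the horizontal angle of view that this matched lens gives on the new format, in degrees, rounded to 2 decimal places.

1.14°

Equal vertical AOV ⇒ f₂ = f₁ · 15.6/7.54 = 571 × 2.06897 ≈ 1181.3793 mm.
Horizontal AOV on the new format = 2·arctan(23.5 / (2 × 1181.3793)) = 2·arctan(0.00995) ≈ 1.1397°.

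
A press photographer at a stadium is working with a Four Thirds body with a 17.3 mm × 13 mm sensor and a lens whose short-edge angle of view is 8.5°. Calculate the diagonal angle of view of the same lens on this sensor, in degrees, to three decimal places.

14.104°

From the short-edge AOV: f = 13 / (2·tan(4.25°)) = 13 / 0.14863 ≈ 87.4681 mm.
Sensor diagonal = √(17.3² + 13²) = √468.2900 ≈ 21.6400 mm.
Diagonal AOV = 2·arctan(21.6400 / (2 × 87.4681)) = 2·arctan(0.12370) ≈ 14.1036°.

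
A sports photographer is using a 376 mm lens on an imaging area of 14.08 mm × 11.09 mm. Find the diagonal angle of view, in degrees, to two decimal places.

Sensor diagonal = √(14.08² + 11.09²) = √321.2345 ≈ 17.9230 mm.
Angle of view α = 2·arctan(d/2f) with d = 17.9230 mm and f = 376 mm.
d/2f = 0.02383; arctan(0.02383) ≈ 1.3653°, so α ≈ 2.7306°.

2.73°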